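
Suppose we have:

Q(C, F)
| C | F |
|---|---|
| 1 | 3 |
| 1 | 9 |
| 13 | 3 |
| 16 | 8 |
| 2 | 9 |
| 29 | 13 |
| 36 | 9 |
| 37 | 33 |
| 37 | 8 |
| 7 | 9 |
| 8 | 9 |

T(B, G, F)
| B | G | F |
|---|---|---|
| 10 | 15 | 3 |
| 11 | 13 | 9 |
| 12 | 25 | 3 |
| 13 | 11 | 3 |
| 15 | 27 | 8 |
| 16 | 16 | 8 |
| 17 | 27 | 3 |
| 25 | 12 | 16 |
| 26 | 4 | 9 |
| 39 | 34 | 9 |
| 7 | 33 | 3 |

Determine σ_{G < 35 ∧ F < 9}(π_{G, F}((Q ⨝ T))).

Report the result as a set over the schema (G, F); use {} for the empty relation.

Q ⋈ T (natural join on F): {(1, 3, 10, 15), (1, 3, 12, 25), (1, 3, 13, 11), (1, 3, 17, 27), (1, 3, 7, 33), (1, 9, 11, 13), (1, 9, 26, 4), (1, 9, 39, 34), (13, 3, 10, 15), (13, 3, 12, 25), (13, 3, 13, 11), (13, 3, 17, 27), (13, 3, 7, 33), (16, 8, 15, 27), (16, 8, 16, 16), (2, 9, 11, 13), (2, 9, 26, 4), (2, 9, 39, 34), (36, 9, 11, 13), (36, 9, 26, 4), (36, 9, 39, 34), (37, 8, 15, 27), (37, 8, 16, 16), (7, 9, 11, 13), (7, 9, 26, 4), (7, 9, 39, 34), (8, 9, 11, 13), (8, 9, 26, 4), (8, 9, 39, 34)}
Projecting to G, F (19 duplicate(s) eliminated): {(11, 3), (13, 9), (15, 3), (16, 8), (25, 3), (27, 3), (27, 8), (33, 3), (34, 9), (4, 9)}
Apply σ_{G < 35 ∧ F < 9}; surviving tuples: {(11, 3), (15, 3), (16, 8), (25, 3), (27, 3), (27, 8), (33, 3)}

{(11, 3), (15, 3), (16, 8), (25, 3), (27, 3), (27, 8), (33, 3)}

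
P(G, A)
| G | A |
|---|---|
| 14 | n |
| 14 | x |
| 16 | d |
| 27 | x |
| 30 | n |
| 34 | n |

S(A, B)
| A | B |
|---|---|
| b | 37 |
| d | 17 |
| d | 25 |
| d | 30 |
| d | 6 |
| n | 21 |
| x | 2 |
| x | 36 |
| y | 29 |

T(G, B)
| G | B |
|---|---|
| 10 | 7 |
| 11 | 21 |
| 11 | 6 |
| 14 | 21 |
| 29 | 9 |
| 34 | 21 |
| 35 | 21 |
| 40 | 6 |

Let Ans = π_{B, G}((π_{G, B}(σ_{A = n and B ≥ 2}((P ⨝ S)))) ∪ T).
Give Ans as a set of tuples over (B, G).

Natural join on A: {(14, n, 21), (14, x, 2), (14, x, 36), (16, d, 17), (16, d, 25), (16, d, 30), (16, d, 6), (27, x, 2), (27, x, 36), (30, n, 21), (34, n, 21)}
Selection A = n and B ≥ 2: {(14, n, 21), (30, n, 21), (34, n, 21)}
Keep only column(s) G, B: {(14, 21), (30, 21), (34, 21)}
Set union of the two operands is {(10, 7), (11, 21), (11, 6), (14, 21), (29, 9), (30, 21), (34, 21), (35, 21), (40, 6)}.
Keep only column(s) B, G: {(21, 11), (21, 14), (21, 30), (21, 34), (21, 35), (6, 11), (6, 40), (7, 10), (9, 29)}

{(21, 11), (21, 14), (21, 30), (21, 34), (21, 35), (6, 11), (6, 40), (7, 10), (9, 29)}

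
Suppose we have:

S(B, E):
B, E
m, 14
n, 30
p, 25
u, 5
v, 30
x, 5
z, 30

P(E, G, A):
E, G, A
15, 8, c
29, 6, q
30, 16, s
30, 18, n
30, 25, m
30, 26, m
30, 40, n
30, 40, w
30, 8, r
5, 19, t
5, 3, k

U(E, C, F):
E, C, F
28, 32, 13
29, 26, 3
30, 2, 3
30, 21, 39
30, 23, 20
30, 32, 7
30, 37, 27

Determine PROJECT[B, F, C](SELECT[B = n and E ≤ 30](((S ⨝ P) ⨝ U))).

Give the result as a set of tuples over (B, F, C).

S ⋈ P (natural join on E): {(n, 30, 16, s), (n, 30, 18, n), (n, 30, 25, m), (n, 30, 26, m), (n, 30, 40, n), (n, 30, 40, w), (n, 30, 8, r), (u, 5, 19, t), (u, 5, 3, k), (v, 30, 16, s), (v, 30, 18, n), (v, 30, 25, m), (v, 30, 26, m), (v, 30, 40, n), (v, 30, 40, w), (v, 30, 8, r), (x, 5, 19, t), (x, 5, 3, k), (z, 30, 16, s), (z, 30, 18, n), (z, 30, 25, m), (z, 30, 26, m), (z, 30, 40, n), (z, 30, 40, w), (z, 30, 8, r)}
(S ⨝ P) ⋈ U (natural join on E): {(n, 30, 16, s, 2, 3), (n, 30, 16, s, 21, 39), (n, 30, 16, s, 23, 20), (n, 30, 16, s, 32, 7), (n, 30, 16, s, 37, 27), (n, 30, 18, n, 2, 3), (n, 30, 18, n, 21, 39), (n, 30, 18, n, 23, 20), (n, 30, 18, n, 32, 7), (n, 30, 18, n, 37, 27), (n, 30, 25, m, 2, 3), (n, 30, 25, m, 21, 39), (n, 30, 25, m, 23, 20), (n, 30, 25, m, 32, 7), (n, 30, 25, m, 37, 27), (n, 30, 26, m, 2, 3), (n, 30, 26, m, 21, 39), (n, 30, 26, m, 23, 20), (n, 30, 26, m, 32, 7), (n, 30, 26, m, 37, 27), (n, 30, 40, n, 2, 3), (n, 30, 40, n, 21, 39), (n, 30, 40, n, 23, 20), (n, 30, 40, n, 32, 7), (n, 30, 40, n, 37, 27), (n, 30, 40, w, 2, 3), (n, 30, 40, w, 21, 39), (n, 30, 40, w, 23, 20), (n, 30, 40, w, 32, 7), (n, 30, 40, w, 37, 27), (n, 30, 8, r, 2, 3), (n, 30, 8, r, 21, 39), (n, 30, 8, r, 23, 20), (n, 30, 8, r, 32, 7), (n, 30, 8, r, 37, 27), (v, 30, 16, s, 2, 3), (v, 30, 16, s, 21, 39), (v, 30, 16, s, 23, 20), (v, 30, 16, s, 32, 7), (v, 30, 16, s, 37, 27), (v, 30, 18, n, 2, 3), (v, 30, 18, n, 21, 39), (v, 30, 18, n, 23, 20), (v, 30, 18, n, 32, 7), (v, 30, 18, n, 37, 27), (v, 30, 25, m, 2, 3), (v, 30, 25, m, 21, 39), (v, 30, 25, m, 23, 20), (v, 30, 25, m, 32, 7), (v, 30, 25, m, 37, 27), (v, 30, 26, m, 2, 3), (v, 30, 26, m, 21, 39), (v, 30, 26, m, 23, 20), (v, 30, 26, m, 32, 7), (v, 30, 26, m, 37, 27), (v, 30, 40, n, 2, 3), (v, 30, 40, n, 21, 39), (v, 30, 40, n, 23, 20), (v, 30, 40, n, 32, 7), (v, 30, 40, n, 37, 27), (v, 30, 40, w, 2, 3), (v, 30, 40, w, 21, 39), (v, 30, 40, w, 23, 20), (v, 30, 40, w, 32, 7), (v, 30, 40, w, 37, 27), (v, 30, 8, r, 2, 3), (v, 30, 8, r, 21, 39), (v, 30, 8, r, 23, 20), (v, 30, 8, r, 32, 7), (v, 30, 8, r, 37, 27), (z, 30, 16, s, 2, 3), (z, 30, 16, s, 21, 39), (z, 30, 16, s, 23, 20), (z, 30, 16, s, 32, 7), (z, 30, 16, s, 37, 27), (z, 30, 18, n, 2, 3), (z, 30, 18, n, 21, 39), (z, 30, 18, n, 23, 20), (z, 30, 18, n, 32, 7), (z, 30, 18, n, 37, 27), (z, 30, 25, m, 2, 3), (z, 30, 25, m, 21, 39), (z, 30, 25, m, 23, 20), (z, 30, 25, m, 32, 7), (z, 30, 25, m, 37, 27), (z, 30, 26, m, 2, 3), (z, 30, 26, m, 21, 39), (z, 30, 26, m, 23, 20), (z, 30, 26, m, 32, 7), (z, 30, 26, m, 37, 27), (z, 30, 40, n, 2, 3), (z, 30, 40, n, 21, 39), (z, 30, 40, n, 23, 20), (z, 30, 40, n, 32, 7), (z, 30, 40, n, 37, 27), (z, 30, 40, w, 2, 3), (z, 30, 40, w, 21, 39), (z, 30, 40, w, 23, 20), (z, 30, 40, w, 32, 7), (z, 30, 40, w, 37, 27), (z, 30, 8, r, 2, 3), (z, 30, 8, r, 21, 39), (z, 30, 8, r, 23, 20), (z, 30, 8, r, 32, 7), (z, 30, 8, r, 37, 27)}
Apply σ_{B = n and E ≤ 30}; surviving tuples: {(n, 30, 16, s, 2, 3), (n, 30, 16, s, 21, 39), (n, 30, 16, s, 23, 20), (n, 30, 16, s, 32, 7), (n, 30, 16, s, 37, 27), (n, 30, 18, n, 2, 3), (n, 30, 18, n, 21, 39), (n, 30, 18, n, 23, 20), (n, 30, 18, n, 32, 7), (n, 30, 18, n, 37, 27), (n, 30, 25, m, 2, 3), (n, 30, 25, m, 21, 39), (n, 30, 25, m, 23, 20), (n, 30, 25, m, 32, 7), (n, 30, 25, m, 37, 27), (n, 30, 26, m, 2, 3), (n, 30, 26, m, 21, 39), (n, 30, 26, m, 23, 20), (n, 30, 26, m, 32, 7), (n, 30, 26, m, 37, 27), (n, 30, 40, n, 2, 3), (n, 30, 40, n, 21, 39), (n, 30, 40, n, 23, 20), (n, 30, 40, n, 32, 7), (n, 30, 40, n, 37, 27), (n, 30, 40, w, 2, 3), (n, 30, 40, w, 21, 39), (n, 30, 40, w, 23, 20), (n, 30, 40, w, 32, 7), (n, 30, 40, w, 37, 27), (n, 30, 8, r, 2, 3), (n, 30, 8, r, 21, 39), (n, 30, 8, r, 23, 20), (n, 30, 8, r, 32, 7), (n, 30, 8, r, 37, 27)}
Keep only column(s) B, F, C (30 duplicate(s) eliminated): {(n, 20, 23), (n, 27, 37), (n, 3, 2), (n, 39, 21), (n, 7, 32)}

{(n, 20, 23), (n, 27, 37), (n, 3, 2), (n, 39, 21), (n, 7, 32)}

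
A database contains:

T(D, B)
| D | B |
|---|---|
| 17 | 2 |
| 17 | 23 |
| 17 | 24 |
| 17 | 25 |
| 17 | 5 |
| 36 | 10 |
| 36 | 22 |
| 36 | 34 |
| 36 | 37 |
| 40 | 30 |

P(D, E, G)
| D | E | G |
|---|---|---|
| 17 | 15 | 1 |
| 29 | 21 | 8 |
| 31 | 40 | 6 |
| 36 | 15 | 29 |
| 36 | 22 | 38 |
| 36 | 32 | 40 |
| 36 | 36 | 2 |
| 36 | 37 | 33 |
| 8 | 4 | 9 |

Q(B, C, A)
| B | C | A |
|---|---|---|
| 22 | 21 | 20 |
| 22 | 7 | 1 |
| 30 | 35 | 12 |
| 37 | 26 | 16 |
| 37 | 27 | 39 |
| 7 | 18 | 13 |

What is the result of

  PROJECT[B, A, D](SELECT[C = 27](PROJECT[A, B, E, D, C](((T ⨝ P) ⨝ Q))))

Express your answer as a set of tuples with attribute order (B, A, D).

{(37, 39, 36)}

Joining T and P on D yields {(17, 2, 15, 1), (17, 23, 15, 1), (17, 24, 15, 1), (17, 25, 15, 1), (17, 5, 15, 1), (36, 10, 15, 29), (36, 10, 22, 38), (36, 10, 32, 40), (36, 10, 36, 2), (36, 10, 37, 33), (36, 22, 15, 29), (36, 22, 22, 38), (36, 22, 32, 40), (36, 22, 36, 2), (36, 22, 37, 33), (36, 34, 15, 29), (36, 34, 22, 38), (36, 34, 32, 40), (36, 34, 36, 2), (36, 34, 37, 33), (36, 37, 15, 29), (36, 37, 22, 38), (36, 37, 32, 40), (36, 37, 36, 2), (36, 37, 37, 33)}.
Joining (T ⨝ P) and Q on B yields {(36, 22, 15, 29, 21, 20), (36, 22, 15, 29, 7, 1), (36, 22, 22, 38, 21, 20), (36, 22, 22, 38, 7, 1), (36, 22, 32, 40, 21, 20), (36, 22, 32, 40, 7, 1), (36, 22, 36, 2, 21, 20), (36, 22, 36, 2, 7, 1), (36, 22, 37, 33, 21, 20), (36, 22, 37, 33, 7, 1), (36, 37, 15, 29, 26, 16), (36, 37, 15, 29, 27, 39), (36, 37, 22, 38, 26, 16), (36, 37, 22, 38, 27, 39), (36, 37, 32, 40, 26, 16), (36, 37, 32, 40, 27, 39), (36, 37, 36, 2, 26, 16), (36, 37, 36, 2, 27, 39), (36, 37, 37, 33, 26, 16), (36, 37, 37, 33, 27, 39)}.
π[A, B, E, D, C]: project onto (A, B, E, D, C) → {(1, 22, 15, 36, 7), (1, 22, 22, 36, 7), (1, 22, 32, 36, 7), (1, 22, 36, 36, 7), (1, 22, 37, 36, 7), (16, 37, 15, 36, 26), (16, 37, 22, 36, 26), (16, 37, 32, 36, 26), (16, 37, 36, 36, 26), (16, 37, 37, 36, 26), (20, 22, 15, 36, 21), (20, 22, 22, 36, 21), (20, 22, 32, 36, 21), (20, 22, 36, 36, 21), (20, 22, 37, 36, 21), (39, 37, 15, 36, 27), (39, 37, 22, 36, 27), (39, 37, 32, 36, 27), (39, 37, 36, 36, 27), (39, 37, 37, 36, 27)}
Apply σ_{C = 27}; surviving tuples: {(39, 37, 15, 36, 27), (39, 37, 22, 36, 27), (39, 37, 32, 36, 27), (39, 37, 36, 36, 27), (39, 37, 37, 36, 27)}
π[B, A, D]: project onto (B, A, D) (4 duplicate(s) eliminated) → {(37, 39, 36)}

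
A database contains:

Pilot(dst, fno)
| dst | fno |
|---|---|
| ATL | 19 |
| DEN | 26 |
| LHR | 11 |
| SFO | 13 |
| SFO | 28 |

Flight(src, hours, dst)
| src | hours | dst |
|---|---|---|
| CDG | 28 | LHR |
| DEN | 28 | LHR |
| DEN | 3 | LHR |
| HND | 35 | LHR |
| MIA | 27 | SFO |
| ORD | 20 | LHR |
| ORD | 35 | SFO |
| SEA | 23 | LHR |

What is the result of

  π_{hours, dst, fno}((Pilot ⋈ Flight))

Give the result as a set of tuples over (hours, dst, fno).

{(20, LHR, 11), (23, LHR, 11), (27, SFO, 13), (27, SFO, 28), (28, LHR, 11), (3, LHR, 11), (35, LHR, 11), (35, SFO, 13), (35, SFO, 28)}

Pilot ⋈ Flight (natural join on dst): {(LHR, 11, CDG, 28), (LHR, 11, DEN, 28), (LHR, 11, DEN, 3), (LHR, 11, HND, 35), (LHR, 11, ORD, 20), (LHR, 11, SEA, 23), (SFO, 13, MIA, 27), (SFO, 13, ORD, 35), (SFO, 28, MIA, 27), (SFO, 28, ORD, 35)}
Keep only column(s) hours, dst, fno (1 duplicate(s) eliminated): {(20, LHR, 11), (23, LHR, 11), (27, SFO, 13), (27, SFO, 28), (28, LHR, 11), (3, LHR, 11), (35, LHR, 11), (35, SFO, 13), (35, SFO, 28)}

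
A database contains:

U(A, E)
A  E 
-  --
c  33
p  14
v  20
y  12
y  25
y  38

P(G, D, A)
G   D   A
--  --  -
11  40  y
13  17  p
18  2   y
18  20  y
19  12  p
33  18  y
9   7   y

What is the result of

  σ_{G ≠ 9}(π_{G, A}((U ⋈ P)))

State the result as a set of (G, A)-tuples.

Joining U and P on A yields {(p, 14, 13, 17), (p, 14, 19, 12), (y, 12, 11, 40), (y, 12, 18, 2), (y, 12, 18, 20), (y, 12, 33, 18), (y, 12, 9, 7), (y, 25, 11, 40), (y, 25, 18, 2), (y, 25, 18, 20), (y, 25, 33, 18), (y, 25, 9, 7), (y, 38, 11, 40), (y, 38, 18, 2), (y, 38, 18, 20), (y, 38, 33, 18), (y, 38, 9, 7)}.
Projecting to G, A (11 duplicate(s) eliminated): {(11, y), (13, p), (18, y), (19, p), (33, y), (9, y)}
σ[G ≠ 9]: keep tuples satisfying G ≠ 9 → {(11, y), (13, p), (18, y), (19, p), (33, y)}

{(11, y), (13, p), (18, y), (19, p), (33, y)}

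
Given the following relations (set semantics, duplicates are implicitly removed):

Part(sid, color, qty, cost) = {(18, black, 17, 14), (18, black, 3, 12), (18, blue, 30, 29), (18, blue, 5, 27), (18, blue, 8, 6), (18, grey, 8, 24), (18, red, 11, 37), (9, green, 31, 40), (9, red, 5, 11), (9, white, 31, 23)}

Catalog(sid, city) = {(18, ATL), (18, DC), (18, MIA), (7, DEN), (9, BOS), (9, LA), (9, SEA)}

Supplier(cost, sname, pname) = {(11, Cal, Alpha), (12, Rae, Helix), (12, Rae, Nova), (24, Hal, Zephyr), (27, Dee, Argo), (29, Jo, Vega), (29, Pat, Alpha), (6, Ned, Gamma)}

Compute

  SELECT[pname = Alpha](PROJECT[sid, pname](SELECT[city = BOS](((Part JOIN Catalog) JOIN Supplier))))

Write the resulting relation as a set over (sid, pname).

Part ⋈ Catalog (natural join on sid): {(18, black, 17, 14, ATL), (18, black, 17, 14, DC), (18, black, 17, 14, MIA), (18, black, 3, 12, ATL), (18, black, 3, 12, DC), (18, black, 3, 12, MIA), (18, blue, 30, 29, ATL), (18, blue, 30, 29, DC), (18, blue, 30, 29, MIA), (18, blue, 5, 27, ATL), (18, blue, 5, 27, DC), (18, blue, 5, 27, MIA), (18, blue, 8, 6, ATL), (18, blue, 8, 6, DC), (18, blue, 8, 6, MIA), (18, grey, 8, 24, ATL), (18, grey, 8, 24, DC), (18, grey, 8, 24, MIA), (18, red, 11, 37, ATL), (18, red, 11, 37, DC), (18, red, 11, 37, MIA), (9, green, 31, 40, BOS), (9, green, 31, 40, LA), (9, green, 31, 40, SEA), (9, red, 5, 11, BOS), (9, red, 5, 11, LA), (9, red, 5, 11, SEA), (9, white, 31, 23, BOS), (9, white, 31, 23, LA), (9, white, 31, 23, SEA)}
(Part JOIN Catalog) ⋈ Supplier (natural join on cost): {(18, black, 3, 12, ATL, Rae, Helix), (18, black, 3, 12, ATL, Rae, Nova), (18, black, 3, 12, DC, Rae, Helix), (18, black, 3, 12, DC, Rae, Nova), (18, black, 3, 12, MIA, Rae, Helix), (18, black, 3, 12, MIA, Rae, Nova), (18, blue, 30, 29, ATL, Jo, Vega), (18, blue, 30, 29, ATL, Pat, Alpha), (18, blue, 30, 29, DC, Jo, Vega), (18, blue, 30, 29, DC, Pat, Alpha), (18, blue, 30, 29, MIA, Jo, Vega), (18, blue, 30, 29, MIA, Pat, Alpha), (18, blue, 5, 27, ATL, Dee, Argo), (18, blue, 5, 27, DC, Dee, Argo), (18, blue, 5, 27, MIA, Dee, Argo), (18, blue, 8, 6, ATL, Ned, Gamma), (18, blue, 8, 6, DC, Ned, Gamma), (18, blue, 8, 6, MIA, Ned, Gamma), (18, grey, 8, 24, ATL, Hal, Zephyr), (18, grey, 8, 24, DC, Hal, Zephyr), (18, grey, 8, 24, MIA, Hal, Zephyr), (9, red, 5, 11, BOS, Cal, Alpha), (9, red, 5, 11, LA, Cal, Alpha), (9, red, 5, 11, SEA, Cal, Alpha)}
Apply σ_{city = BOS}; surviving tuples: {(9, red, 5, 11, BOS, Cal, Alpha)}
π[sid, pname]: project onto (sid, pname) → {(9, Alpha)}
Apply σ_{pname = Alpha}; surviving tuples: {(9, Alpha)}

{(9, Alpha)}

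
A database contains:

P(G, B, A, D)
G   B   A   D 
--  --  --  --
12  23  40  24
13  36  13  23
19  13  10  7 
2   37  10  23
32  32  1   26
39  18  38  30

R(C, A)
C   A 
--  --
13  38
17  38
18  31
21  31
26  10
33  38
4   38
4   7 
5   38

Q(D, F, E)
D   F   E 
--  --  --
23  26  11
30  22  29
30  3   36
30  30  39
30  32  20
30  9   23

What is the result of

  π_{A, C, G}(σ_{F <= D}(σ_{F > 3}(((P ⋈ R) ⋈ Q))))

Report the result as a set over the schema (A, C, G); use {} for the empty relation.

Joining P and R on A yields {(19, 13, 10, 7, 26), (2, 37, 10, 23, 26), (39, 18, 38, 30, 13), (39, 18, 38, 30, 17), (39, 18, 38, 30, 33), (39, 18, 38, 30, 4), (39, 18, 38, 30, 5)}.
Joining (P ⋈ R) and Q on D yields {(2, 37, 10, 23, 26, 26, 11), (39, 18, 38, 30, 13, 22, 29), (39, 18, 38, 30, 13, 3, 36), (39, 18, 38, 30, 13, 30, 39), (39, 18, 38, 30, 13, 32, 20), (39, 18, 38, 30, 13, 9, 23), (39, 18, 38, 30, 17, 22, 29), (39, 18, 38, 30, 17, 3, 36), (39, 18, 38, 30, 17, 30, 39), (39, 18, 38, 30, 17, 32, 20), (39, 18, 38, 30, 17, 9, 23), (39, 18, 38, 30, 33, 22, 29), (39, 18, 38, 30, 33, 3, 36), (39, 18, 38, 30, 33, 30, 39), (39, 18, 38, 30, 33, 32, 20), (39, 18, 38, 30, 33, 9, 23), (39, 18, 38, 30, 4, 22, 29), (39, 18, 38, 30, 4, 3, 36), (39, 18, 38, 30, 4, 30, 39), (39, 18, 38, 30, 4, 32, 20), (39, 18, 38, 30, 4, 9, 23), (39, 18, 38, 30, 5, 22, 29), (39, 18, 38, 30, 5, 3, 36), (39, 18, 38, 30, 5, 30, 39), (39, 18, 38, 30, 5, 32, 20), (39, 18, 38, 30, 5, 9, 23)}.
Filtering on F > 3 leaves {(2, 37, 10, 23, 26, 26, 11), (39, 18, 38, 30, 13, 22, 29), (39, 18, 38, 30, 13, 30, 39), (39, 18, 38, 30, 13, 32, 20), (39, 18, 38, 30, 13, 9, 23), (39, 18, 38, 30, 17, 22, 29), (39, 18, 38, 30, 17, 30, 39), (39, 18, 38, 30, 17, 32, 20), (39, 18, 38, 30, 17, 9, 23), (39, 18, 38, 30, 33, 22, 29), (39, 18, 38, 30, 33, 30, 39), (39, 18, 38, 30, 33, 32, 20), (39, 18, 38, 30, 33, 9, 23), (39, 18, 38, 30, 4, 22, 29), (39, 18, 38, 30, 4, 30, 39), (39, 18, 38, 30, 4, 32, 20), (39, 18, 38, 30, 4, 9, 23), (39, 18, 38, 30, 5, 22, 29), (39, 18, 38, 30, 5, 30, 39), (39, 18, 38, 30, 5, 32, 20), (39, 18, 38, 30, 5, 9, 23)}.
Filtering on F <= D leaves {(39, 18, 38, 30, 13, 22, 29), (39, 18, 38, 30, 13, 30, 39), (39, 18, 38, 30, 13, 9, 23), (39, 18, 38, 30, 17, 22, 29), (39, 18, 38, 30, 17, 30, 39), (39, 18, 38, 30, 17, 9, 23), (39, 18, 38, 30, 33, 22, 29), (39, 18, 38, 30, 33, 30, 39), (39, 18, 38, 30, 33, 9, 23), (39, 18, 38, 30, 4, 22, 29), (39, 18, 38, 30, 4, 30, 39), (39, 18, 38, 30, 4, 9, 23), (39, 18, 38, 30, 5, 22, 29), (39, 18, 38, 30, 5, 30, 39), (39, 18, 38, 30, 5, 9, 23)}.
Projecting to A, C, G (10 duplicate(s) eliminated): {(38, 13, 39), (38, 17, 39), (38, 33, 39), (38, 4, 39), (38, 5, 39)}

{(38, 13, 39), (38, 17, 39), (38, 33, 39), (38, 4, 39), (38, 5, 39)}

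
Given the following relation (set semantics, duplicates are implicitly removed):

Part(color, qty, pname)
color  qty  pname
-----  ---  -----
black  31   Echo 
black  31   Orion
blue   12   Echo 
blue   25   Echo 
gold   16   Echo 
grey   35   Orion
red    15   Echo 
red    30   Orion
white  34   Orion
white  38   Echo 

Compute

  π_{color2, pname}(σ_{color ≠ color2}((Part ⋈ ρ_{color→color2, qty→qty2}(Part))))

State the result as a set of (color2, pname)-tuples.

{(black, Echo), (black, Orion), (blue, Echo), (gold, Echo), (grey, Orion), (red, Echo), (red, Orion), (white, Echo), (white, Orion)}

ρ[color→color2, qty→qty2]: schema becomes (color2, qty2, pname); tuples unchanged.
Joining Part and ρ_{color→color2, qty→qty2}(Part) on pname yields {(black, 31, Echo, black, 31), (black, 31, Echo, blue, 12), (black, 31, Echo, blue, 25), (black, 31, Echo, gold, 16), (black, 31, Echo, red, 15), (black, 31, Echo, white, 38), (black, 31, Orion, black, 31), (black, 31, Orion, grey, 35), (black, 31, Orion, red, 30), (black, 31, Orion, white, 34), (blue, 12, Echo, black, 31), (blue, 12, Echo, blue, 12), (blue, 12, Echo, blue, 25), (blue, 12, Echo, gold, 16), (blue, 12, Echo, red, 15), (blue, 12, Echo, white, 38), (blue, 25, Echo, black, 31), (blue, 25, Echo, blue, 12), (blue, 25, Echo, blue, 25), (blue, 25, Echo, gold, 16), (blue, 25, Echo, red, 15), (blue, 25, Echo, white, 38), (gold, 16, Echo, black, 31), (gold, 16, Echo, blue, 12), (gold, 16, Echo, blue, 25), (gold, 16, Echo, gold, 16), (gold, 16, Echo, red, 15), (gold, 16, Echo, white, 38), (grey, 35, Orion, black, 31), (grey, 35, Orion, grey, 35), (grey, 35, Orion, red, 30), (grey, 35, Orion, white, 34), (red, 15, Echo, black, 31), (red, 15, Echo, blue, 12), (red, 15, Echo, blue, 25), (red, 15, Echo, gold, 16), (red, 15, Echo, red, 15), (red, 15, Echo, white, 38), (red, 30, Orion, black, 31), (red, 30, Orion, grey, 35), (red, 30, Orion, red, 30), (red, 30, Orion, white, 34), (white, 34, Orion, black, 31), (white, 34, Orion, grey, 35), (white, 34, Orion, red, 30), (white, 34, Orion, white, 34), (white, 38, Echo, black, 31), (white, 38, Echo, blue, 12), (white, 38, Echo, blue, 25), (white, 38, Echo, gold, 16), (white, 38, Echo, red, 15), (white, 38, Echo, white, 38)}.
Filtering on color ≠ color2 leaves {(black, 31, Echo, blue, 12), (black, 31, Echo, blue, 25), (black, 31, Echo, gold, 16), (black, 31, Echo, red, 15), (black, 31, Echo, white, 38), (black, 31, Orion, grey, 35), (black, 31, Orion, red, 30), (black, 31, Orion, white, 34), (blue, 12, Echo, black, 31), (blue, 12, Echo, gold, 16), (blue, 12, Echo, red, 15), (blue, 12, Echo, white, 38), (blue, 25, Echo, black, 31), (blue, 25, Echo, gold, 16), (blue, 25, Echo, red, 15), (blue, 25, Echo, white, 38), (gold, 16, Echo, black, 31), (gold, 16, Echo, blue, 12), (gold, 16, Echo, blue, 25), (gold, 16, Echo, red, 15), (gold, 16, Echo, white, 38), (grey, 35, Orion, black, 31), (grey, 35, Orion, red, 30), (grey, 35, Orion, white, 34), (red, 15, Echo, black, 31), (red, 15, Echo, blue, 12), (red, 15, Echo, blue, 25), (red, 15, Echo, gold, 16), (red, 15, Echo, white, 38), (red, 30, Orion, black, 31), (red, 30, Orion, grey, 35), (red, 30, Orion, white, 34), (white, 34, Orion, black, 31), (white, 34, Orion, grey, 35), (white, 34, Orion, red, 30), (white, 38, Echo, black, 31), (white, 38, Echo, blue, 12), (white, 38, Echo, blue, 25), (white, 38, Echo, gold, 16), (white, 38, Echo, red, 15)}.
π[color2, pname]: project onto (color2, pname) (31 duplicate(s) eliminated) → {(black, Echo), (black, Orion), (blue, Echo), (gold, Echo), (grey, Orion), (red, Echo), (red, Orion), (white, Echo), (white, Orion)}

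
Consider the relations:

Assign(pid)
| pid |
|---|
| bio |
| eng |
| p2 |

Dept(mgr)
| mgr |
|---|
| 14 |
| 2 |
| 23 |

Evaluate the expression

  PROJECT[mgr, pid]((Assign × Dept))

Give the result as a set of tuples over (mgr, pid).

Assign × Dept: Cartesian product, 3·3 = 9 tuples over (pid, mgr).
π_{mgr, pid} gives {(14, bio), (14, eng), (14, p2), (2, bio), (2, eng), (2, p2), (23, bio), (23, eng), (23, p2)}.

{(14, bio), (14, eng), (14, p2), (2, bio), (2, eng), (2, p2), (23, bio), (23, eng), (23, p2)}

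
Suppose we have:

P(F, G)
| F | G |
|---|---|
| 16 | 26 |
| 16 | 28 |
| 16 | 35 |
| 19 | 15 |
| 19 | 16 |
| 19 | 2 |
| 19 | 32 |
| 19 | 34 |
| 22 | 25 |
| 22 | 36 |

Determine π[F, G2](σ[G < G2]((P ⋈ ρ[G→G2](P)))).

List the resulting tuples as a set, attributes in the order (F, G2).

ρ[G→G2]: schema becomes (F, G2); tuples unchanged.
Natural join on F: {(16, 26, 26), (16, 26, 28), (16, 26, 35), (16, 28, 26), (16, 28, 28), (16, 28, 35), (16, 35, 26), (16, 35, 28), (16, 35, 35), (19, 15, 15), (19, 15, 16), (19, 15, 2), (19, 15, 32), (19, 15, 34), (19, 16, 15), (19, 16, 16), (19, 16, 2), (19, 16, 32), (19, 16, 34), (19, 2, 15), (19, 2, 16), (19, 2, 2), (19, 2, 32), (19, 2, 34), (19, 32, 15), (19, 32, 16), (19, 32, 2), (19, 32, 32), (19, 32, 34), (19, 34, 15), (19, 34, 16), (19, 34, 2), (19, 34, 32), (19, 34, 34), (22, 25, 25), (22, 25, 36), (22, 36, 25), (22, 36, 36)}
Apply σ_{G < G2}; surviving tuples: {(16, 26, 28), (16, 26, 35), (16, 28, 35), (19, 15, 16), (19, 15, 32), (19, 15, 34), (19, 16, 32), (19, 16, 34), (19, 2, 15), (19, 2, 16), (19, 2, 32), (19, 2, 34), (19, 32, 34), (22, 25, 36)}
Keep only column(s) F, G2 (7 duplicate(s) eliminated): {(16, 28), (16, 35), (19, 15), (19, 16), (19, 32), (19, 34), (22, 36)}

{(16, 28), (16, 35), (19, 15), (19, 16), (19, 32), (19, 34), (22, 36)}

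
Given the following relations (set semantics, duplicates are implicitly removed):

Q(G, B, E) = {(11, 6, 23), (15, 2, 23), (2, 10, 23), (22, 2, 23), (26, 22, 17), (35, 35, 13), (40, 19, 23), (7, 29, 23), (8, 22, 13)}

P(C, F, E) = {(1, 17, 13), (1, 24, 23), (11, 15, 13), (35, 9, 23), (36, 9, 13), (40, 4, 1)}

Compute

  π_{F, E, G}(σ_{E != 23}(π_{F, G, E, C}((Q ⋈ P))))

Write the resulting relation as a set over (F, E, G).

{(15, 13, 35), (15, 13, 8), (17, 13, 35), (17, 13, 8), (9, 13, 35), (9, 13, 8)}

Natural join on E: {(11, 6, 23, 1, 24), (11, 6, 23, 35, 9), (15, 2, 23, 1, 24), (15, 2, 23, 35, 9), (2, 10, 23, 1, 24), (2, 10, 23, 35, 9), (22, 2, 23, 1, 24), (22, 2, 23, 35, 9), (35, 35, 13, 1, 17), (35, 35, 13, 11, 15), (35, 35, 13, 36, 9), (40, 19, 23, 1, 24), (40, 19, 23, 35, 9), (7, 29, 23, 1, 24), (7, 29, 23, 35, 9), (8, 22, 13, 1, 17), (8, 22, 13, 11, 15), (8, 22, 13, 36, 9)}
π[F, G, E, C]: project onto (F, G, E, C) → {(15, 35, 13, 11), (15, 8, 13, 11), (17, 35, 13, 1), (17, 8, 13, 1), (24, 11, 23, 1), (24, 15, 23, 1), (24, 2, 23, 1), (24, 22, 23, 1), (24, 40, 23, 1), (24, 7, 23, 1), (9, 11, 23, 35), (9, 15, 23, 35), (9, 2, 23, 35), (9, 22, 23, 35), (9, 35, 13, 36), (9, 40, 23, 35), (9, 7, 23, 35), (9, 8, 13, 36)}
Apply σ_{E != 23}; surviving tuples: {(15, 35, 13, 11), (15, 8, 13, 11), (17, 35, 13, 1), (17, 8, 13, 1), (9, 35, 13, 36), (9, 8, 13, 36)}
π[F, E, G]: project onto (F, E, G) → {(15, 13, 35), (15, 13, 8), (17, 13, 35), (17, 13, 8), (9, 13, 35), (9, 13, 8)}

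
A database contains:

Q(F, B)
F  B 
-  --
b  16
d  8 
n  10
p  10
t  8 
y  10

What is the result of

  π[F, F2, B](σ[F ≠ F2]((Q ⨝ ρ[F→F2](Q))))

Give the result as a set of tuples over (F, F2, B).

{(d, t, 8), (n, p, 10), (n, y, 10), (p, n, 10), (p, y, 10), (t, d, 8), (y, n, 10), (y, p, 10)}

ρ[F→F2]: schema becomes (F2, B); tuples unchanged.
Joining Q and ρ[F→F2](Q) on B yields {(b, 16, b), (d, 8, d), (d, 8, t), (n, 10, n), (n, 10, p), (n, 10, y), (p, 10, n), (p, 10, p), (p, 10, y), (t, 8, d), (t, 8, t), (y, 10, n), (y, 10, p), (y, 10, y)}.
Selection F ≠ F2: {(d, 8, t), (n, 10, p), (n, 10, y), (p, 10, n), (p, 10, y), (t, 8, d), (y, 10, n), (y, 10, p)}
Projecting to F, F2, B: {(d, t, 8), (n, p, 10), (n, y, 10), (p, n, 10), (p, y, 10), (t, d, 8), (y, n, 10), (y, p, 10)}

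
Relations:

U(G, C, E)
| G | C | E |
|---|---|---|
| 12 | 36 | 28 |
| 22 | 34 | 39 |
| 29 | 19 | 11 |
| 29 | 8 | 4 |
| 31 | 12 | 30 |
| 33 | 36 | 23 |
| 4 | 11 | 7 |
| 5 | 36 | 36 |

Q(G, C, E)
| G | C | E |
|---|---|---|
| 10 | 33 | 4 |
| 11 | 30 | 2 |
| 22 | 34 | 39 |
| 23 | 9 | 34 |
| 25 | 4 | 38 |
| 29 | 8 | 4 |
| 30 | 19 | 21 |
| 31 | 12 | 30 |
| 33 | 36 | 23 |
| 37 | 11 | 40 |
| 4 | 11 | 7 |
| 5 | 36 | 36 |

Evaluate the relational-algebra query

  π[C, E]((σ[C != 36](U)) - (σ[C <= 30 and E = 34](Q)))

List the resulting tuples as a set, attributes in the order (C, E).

{(11, 7), (12, 30), (19, 11), (34, 39), (8, 4)}

Selection C != 36: {(22, 34, 39), (29, 19, 11), (29, 8, 4), (31, 12, 30), (4, 11, 7)}
Selection C <= 30 and E = 34: {(23, 9, 34)}
Set difference of the two operands is {(22, 34, 39), (29, 19, 11), (29, 8, 4), (31, 12, 30), (4, 11, 7)}.
Projecting to C, E: {(11, 7), (12, 30), (19, 11), (34, 39), (8, 4)}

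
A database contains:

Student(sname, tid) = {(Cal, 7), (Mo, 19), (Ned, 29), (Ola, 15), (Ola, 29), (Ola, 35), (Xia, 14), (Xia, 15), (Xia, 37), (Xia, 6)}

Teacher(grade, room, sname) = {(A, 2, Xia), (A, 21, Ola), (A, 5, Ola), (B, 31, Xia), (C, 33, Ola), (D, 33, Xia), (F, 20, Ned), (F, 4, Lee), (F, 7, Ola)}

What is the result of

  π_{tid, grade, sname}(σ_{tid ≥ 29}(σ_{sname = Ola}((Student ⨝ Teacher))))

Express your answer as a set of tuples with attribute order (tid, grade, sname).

Student ⋈ Teacher (natural join on sname): {(Ned, 29, F, 20), (Ola, 15, A, 21), (Ola, 15, A, 5), (Ola, 15, C, 33), (Ola, 15, F, 7), (Ola, 29, A, 21), (Ola, 29, A, 5), (Ola, 29, C, 33), (Ola, 29, F, 7), (Ola, 35, A, 21), (Ola, 35, A, 5), (Ola, 35, C, 33), (Ola, 35, F, 7), (Xia, 14, A, 2), (Xia, 14, B, 31), (Xia, 14, D, 33), (Xia, 15, A, 2), (Xia, 15, B, 31), (Xia, 15, D, 33), (Xia, 37, A, 2), (Xia, 37, B, 31), (Xia, 37, D, 33), (Xia, 6, A, 2), (Xia, 6, B, 31), (Xia, 6, D, 33)}
Selection sname = Ola: {(Ola, 15, A, 21), (Ola, 15, A, 5), (Ola, 15, C, 33), (Ola, 15, F, 7), (Ola, 29, A, 21), (Ola, 29, A, 5), (Ola, 29, C, 33), (Ola, 29, F, 7), (Ola, 35, A, 21), (Ola, 35, A, 5), (Ola, 35, C, 33), (Ola, 35, F, 7)}
Selection tid ≥ 29: {(Ola, 29, A, 21), (Ola, 29, A, 5), (Ola, 29, C, 33), (Ola, 29, F, 7), (Ola, 35, A, 21), (Ola, 35, A, 5), (Ola, 35, C, 33), (Ola, 35, F, 7)}
π_{tid, grade, sname} gives {(29, A, Ola), (29, C, Ola), (29, F, Ola), (35, A, Ola), (35, C, Ola), (35, F, Ola)} (2 duplicate(s) eliminated).

{(29, A, Ola), (29, C, Ola), (29, F, Ola), (35, A, Ola), (35, C, Ola), (35, F, Ola)}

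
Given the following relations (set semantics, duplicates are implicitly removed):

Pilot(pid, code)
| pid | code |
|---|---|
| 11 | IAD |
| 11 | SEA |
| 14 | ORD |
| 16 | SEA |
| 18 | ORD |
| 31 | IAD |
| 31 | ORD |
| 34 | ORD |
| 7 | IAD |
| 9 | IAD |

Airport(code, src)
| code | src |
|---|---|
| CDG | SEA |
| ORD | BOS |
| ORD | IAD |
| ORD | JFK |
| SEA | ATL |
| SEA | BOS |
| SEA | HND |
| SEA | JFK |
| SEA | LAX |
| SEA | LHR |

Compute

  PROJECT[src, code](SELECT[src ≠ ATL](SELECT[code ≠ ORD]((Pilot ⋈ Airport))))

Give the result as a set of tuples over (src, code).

Joining Pilot and Airport on code yields {(11, SEA, ATL), (11, SEA, BOS), (11, SEA, HND), (11, SEA, JFK), (11, SEA, LAX), (11, SEA, LHR), (14, ORD, BOS), (14, ORD, IAD), (14, ORD, JFK), (16, SEA, ATL), (16, SEA, BOS), (16, SEA, HND), (16, SEA, JFK), (16, SEA, LAX), (16, SEA, LHR), (18, ORD, BOS), (18, ORD, IAD), (18, ORD, JFK), (31, ORD, BOS), (31, ORD, IAD), (31, ORD, JFK), (34, ORD, BOS), (34, ORD, IAD), (34, ORD, JFK)}.
Filtering on code ≠ ORD leaves {(11, SEA, ATL), (11, SEA, BOS), (11, SEA, HND), (11, SEA, JFK), (11, SEA, LAX), (11, SEA, LHR), (16, SEA, ATL), (16, SEA, BOS), (16, SEA, HND), (16, SEA, JFK), (16, SEA, LAX), (16, SEA, LHR)}.
Filtering on src ≠ ATL leaves {(11, SEA, BOS), (11, SEA, HND), (11, SEA, JFK), (11, SEA, LAX), (11, SEA, LHR), (16, SEA, BOS), (16, SEA, HND), (16, SEA, JFK), (16, SEA, LAX), (16, SEA, LHR)}.
π[src, code]: project onto (src, code) (5 duplicate(s) eliminated) → {(BOS, SEA), (HND, SEA), (JFK, SEA), (LAX, SEA), (LHR, SEA)}

{(BOS, SEA), (HND, SEA), (JFK, SEA), (LAX, SEA), (LHR, SEA)}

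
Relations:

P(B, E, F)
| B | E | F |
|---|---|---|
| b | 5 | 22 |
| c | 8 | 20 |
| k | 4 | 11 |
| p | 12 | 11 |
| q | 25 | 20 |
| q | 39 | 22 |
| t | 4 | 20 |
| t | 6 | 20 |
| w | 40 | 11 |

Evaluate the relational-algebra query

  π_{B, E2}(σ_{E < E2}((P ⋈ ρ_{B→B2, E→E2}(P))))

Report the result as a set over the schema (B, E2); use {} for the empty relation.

ρ[B→B2, E→E2]: schema becomes (B2, E2, F); tuples unchanged.
P ⋈ ρ_{B→B2, E→E2}(P) (natural join on F): {(b, 5, 22, b, 5), (b, 5, 22, q, 39), (c, 8, 20, c, 8), (c, 8, 20, q, 25), (c, 8, 20, t, 4), (c, 8, 20, t, 6), (k, 4, 11, k, 4), (k, 4, 11, p, 12), (k, 4, 11, w, 40), (p, 12, 11, k, 4), (p, 12, 11, p, 12), (p, 12, 11, w, 40), (q, 25, 20, c, 8), (q, 25, 20, q, 25), (q, 25, 20, t, 4), (q, 25, 20, t, 6), (q, 39, 22, b, 5), (q, 39, 22, q, 39), (t, 4, 20, c, 8), (t, 4, 20, q, 25), (t, 4, 20, t, 4), (t, 4, 20, t, 6), (t, 6, 20, c, 8), (t, 6, 20, q, 25), (t, 6, 20, t, 4), (t, 6, 20, t, 6), (w, 40, 11, k, 4), (w, 40, 11, p, 12), (w, 40, 11, w, 40)}
Selection E < E2: {(b, 5, 22, q, 39), (c, 8, 20, q, 25), (k, 4, 11, p, 12), (k, 4, 11, w, 40), (p, 12, 11, w, 40), (t, 4, 20, c, 8), (t, 4, 20, q, 25), (t, 4, 20, t, 6), (t, 6, 20, c, 8), (t, 6, 20, q, 25)}
Keep only column(s) B, E2 (2 duplicate(s) eliminated): {(b, 39), (c, 25), (k, 12), (k, 40), (p, 40), (t, 25), (t, 6), (t, 8)}

{(b, 39), (c, 25), (k, 12), (k, 40), (p, 40), (t, 25), (t, 6), (t, 8)}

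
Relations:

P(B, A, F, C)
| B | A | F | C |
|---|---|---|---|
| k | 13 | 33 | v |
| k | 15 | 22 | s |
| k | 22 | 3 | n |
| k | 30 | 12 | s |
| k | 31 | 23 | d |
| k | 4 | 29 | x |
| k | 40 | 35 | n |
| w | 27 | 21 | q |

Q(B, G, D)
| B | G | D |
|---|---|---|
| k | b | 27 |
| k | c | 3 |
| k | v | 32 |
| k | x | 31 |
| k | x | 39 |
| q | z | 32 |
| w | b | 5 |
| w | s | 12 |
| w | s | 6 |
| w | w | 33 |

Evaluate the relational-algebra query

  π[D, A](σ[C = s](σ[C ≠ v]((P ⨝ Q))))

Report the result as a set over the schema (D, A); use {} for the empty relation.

P ⋈ Q (natural join on B): {(k, 13, 33, v, b, 27), (k, 13, 33, v, c, 3), (k, 13, 33, v, v, 32), (k, 13, 33, v, x, 31), (k, 13, 33, v, x, 39), (k, 15, 22, s, b, 27), (k, 15, 22, s, c, 3), (k, 15, 22, s, v, 32), (k, 15, 22, s, x, 31), (k, 15, 22, s, x, 39), (k, 22, 3, n, b, 27), (k, 22, 3, n, c, 3), (k, 22, 3, n, v, 32), (k, 22, 3, n, x, 31), (k, 22, 3, n, x, 39), (k, 30, 12, s, b, 27), (k, 30, 12, s, c, 3), (k, 30, 12, s, v, 32), (k, 30, 12, s, x, 31), (k, 30, 12, s, x, 39), (k, 31, 23, d, b, 27), (k, 31, 23, d, c, 3), (k, 31, 23, d, v, 32), (k, 31, 23, d, x, 31), (k, 31, 23, d, x, 39), (k, 4, 29, x, b, 27), (k, 4, 29, x, c, 3), (k, 4, 29, x, v, 32), (k, 4, 29, x, x, 31), (k, 4, 29, x, x, 39), (k, 40, 35, n, b, 27), (k, 40, 35, n, c, 3), (k, 40, 35, n, v, 32), (k, 40, 35, n, x, 31), (k, 40, 35, n, x, 39), (w, 27, 21, q, b, 5), (w, 27, 21, q, s, 12), (w, 27, 21, q, s, 6), (w, 27, 21, q, w, 33)}
Filtering on C ≠ v leaves {(k, 15, 22, s, b, 27), (k, 15, 22, s, c, 3), (k, 15, 22, s, v, 32), (k, 15, 22, s, x, 31), (k, 15, 22, s, x, 39), (k, 22, 3, n, b, 27), (k, 22, 3, n, c, 3), (k, 22, 3, n, v, 32), (k, 22, 3, n, x, 31), (k, 22, 3, n, x, 39), (k, 30, 12, s, b, 27), (k, 30, 12, s, c, 3), (k, 30, 12, s, v, 32), (k, 30, 12, s, x, 31), (k, 30, 12, s, x, 39), (k, 31, 23, d, b, 27), (k, 31, 23, d, c, 3), (k, 31, 23, d, v, 32), (k, 31, 23, d, x, 31), (k, 31, 23, d, x, 39), (k, 4, 29, x, b, 27), (k, 4, 29, x, c, 3), (k, 4, 29, x, v, 32), (k, 4, 29, x, x, 31), (k, 4, 29, x, x, 39), (k, 40, 35, n, b, 27), (k, 40, 35, n, c, 3), (k, 40, 35, n, v, 32), (k, 40, 35, n, x, 31), (k, 40, 35, n, x, 39), (w, 27, 21, q, b, 5), (w, 27, 21, q, s, 12), (w, 27, 21, q, s, 6), (w, 27, 21, q, w, 33)}.
Filtering on C = s leaves {(k, 15, 22, s, b, 27), (k, 15, 22, s, c, 3), (k, 15, 22, s, v, 32), (k, 15, 22, s, x, 31), (k, 15, 22, s, x, 39), (k, 30, 12, s, b, 27), (k, 30, 12, s, c, 3), (k, 30, 12, s, v, 32), (k, 30, 12, s, x, 31), (k, 30, 12, s, x, 39)}.
π[D, A]: project onto (D, A) → {(27, 15), (27, 30), (3, 15), (3, 30), (31, 15), (31, 30), (32, 15), (32, 30), (39, 15), (39, 30)}

{(27, 15), (27, 30), (3, 15), (3, 30), (31, 15), (31, 30), (32, 15), (32, 30), (39, 15), (39, 30)}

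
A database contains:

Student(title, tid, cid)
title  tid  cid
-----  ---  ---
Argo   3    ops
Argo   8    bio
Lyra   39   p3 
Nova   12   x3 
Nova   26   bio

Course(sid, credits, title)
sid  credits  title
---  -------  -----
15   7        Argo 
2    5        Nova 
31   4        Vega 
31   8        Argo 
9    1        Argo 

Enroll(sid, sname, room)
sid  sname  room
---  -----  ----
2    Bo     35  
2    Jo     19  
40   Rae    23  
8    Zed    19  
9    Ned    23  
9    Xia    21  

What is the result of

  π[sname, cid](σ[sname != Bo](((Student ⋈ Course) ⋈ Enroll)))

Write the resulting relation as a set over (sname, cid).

Student ⋈ Course (natural join on title): {(Argo, 3, ops, 15, 7), (Argo, 3, ops, 31, 8), (Argo, 3, ops, 9, 1), (Argo, 8, bio, 15, 7), (Argo, 8, bio, 31, 8), (Argo, 8, bio, 9, 1), (Nova, 12, x3, 2, 5), (Nova, 26, bio, 2, 5)}
(Student ⋈ Course) ⋈ Enroll (natural join on sid): {(Argo, 3, ops, 9, 1, Ned, 23), (Argo, 3, ops, 9, 1, Xia, 21), (Argo, 8, bio, 9, 1, Ned, 23), (Argo, 8, bio, 9, 1, Xia, 21), (Nova, 12, x3, 2, 5, Bo, 35), (Nova, 12, x3, 2, 5, Jo, 19), (Nova, 26, bio, 2, 5, Bo, 35), (Nova, 26, bio, 2, 5, Jo, 19)}
Apply σ_{sname != Bo}; surviving tuples: {(Argo, 3, ops, 9, 1, Ned, 23), (Argo, 3, ops, 9, 1, Xia, 21), (Argo, 8, bio, 9, 1, Ned, 23), (Argo, 8, bio, 9, 1, Xia, 21), (Nova, 12, x3, 2, 5, Jo, 19), (Nova, 26, bio, 2, 5, Jo, 19)}
Keep only column(s) sname, cid: {(Jo, bio), (Jo, x3), (Ned, bio), (Ned, ops), (Xia, bio), (Xia, ops)}

{(Jo, bio), (Jo, x3), (Ned, bio), (Ned, ops), (Xia, bio), (Xia, ops)}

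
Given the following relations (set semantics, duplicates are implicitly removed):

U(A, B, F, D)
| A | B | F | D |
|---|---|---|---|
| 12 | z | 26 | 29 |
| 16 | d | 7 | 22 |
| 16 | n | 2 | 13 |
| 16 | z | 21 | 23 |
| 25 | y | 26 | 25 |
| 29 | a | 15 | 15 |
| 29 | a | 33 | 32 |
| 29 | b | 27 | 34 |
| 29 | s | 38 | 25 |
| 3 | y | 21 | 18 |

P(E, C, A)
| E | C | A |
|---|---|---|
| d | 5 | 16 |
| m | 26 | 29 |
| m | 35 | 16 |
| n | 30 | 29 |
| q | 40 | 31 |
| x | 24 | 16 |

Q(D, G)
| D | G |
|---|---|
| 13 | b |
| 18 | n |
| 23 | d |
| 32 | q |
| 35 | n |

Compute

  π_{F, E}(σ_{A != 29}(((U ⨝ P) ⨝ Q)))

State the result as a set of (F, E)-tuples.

{(2, d), (2, m), (2, x), (21, d), (21, m), (21, x)}

U ⋈ P (natural join on A): {(16, d, 7, 22, d, 5), (16, d, 7, 22, m, 35), (16, d, 7, 22, x, 24), (16, n, 2, 13, d, 5), (16, n, 2, 13, m, 35), (16, n, 2, 13, x, 24), (16, z, 21, 23, d, 5), (16, z, 21, 23, m, 35), (16, z, 21, 23, x, 24), (29, a, 15, 15, m, 26), (29, a, 15, 15, n, 30), (29, a, 33, 32, m, 26), (29, a, 33, 32, n, 30), (29, b, 27, 34, m, 26), (29, b, 27, 34, n, 30), (29, s, 38, 25, m, 26), (29, s, 38, 25, n, 30)}
(U ⨝ P) ⋈ Q (natural join on D): {(16, n, 2, 13, d, 5, b), (16, n, 2, 13, m, 35, b), (16, n, 2, 13, x, 24, b), (16, z, 21, 23, d, 5, d), (16, z, 21, 23, m, 35, d), (16, z, 21, 23, x, 24, d), (29, a, 33, 32, m, 26, q), (29, a, 33, 32, n, 30, q)}
Filtering on A != 29 leaves {(16, n, 2, 13, d, 5, b), (16, n, 2, 13, m, 35, b), (16, n, 2, 13, x, 24, b), (16, z, 21, 23, d, 5, d), (16, z, 21, 23, m, 35, d), (16, z, 21, 23, x, 24, d)}.
π_{F, E} gives {(2, d), (2, m), (2, x), (21, d), (21, m), (21, x)}.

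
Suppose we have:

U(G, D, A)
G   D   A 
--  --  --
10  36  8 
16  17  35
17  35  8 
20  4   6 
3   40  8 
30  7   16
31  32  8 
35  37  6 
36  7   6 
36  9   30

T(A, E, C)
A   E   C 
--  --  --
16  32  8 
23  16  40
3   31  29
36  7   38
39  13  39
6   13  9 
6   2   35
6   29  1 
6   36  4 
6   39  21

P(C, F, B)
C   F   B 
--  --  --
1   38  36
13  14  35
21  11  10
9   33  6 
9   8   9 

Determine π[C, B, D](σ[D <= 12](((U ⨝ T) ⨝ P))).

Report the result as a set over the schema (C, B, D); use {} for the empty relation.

{(1, 36, 4), (1, 36, 7), (21, 10, 4), (21, 10, 7), (9, 6, 4), (9, 6, 7), (9, 9, 4), (9, 9, 7)}

U ⋈ T (natural join on A): {(20, 4, 6, 13, 9), (20, 4, 6, 2, 35), (20, 4, 6, 29, 1), (20, 4, 6, 36, 4), (20, 4, 6, 39, 21), (30, 7, 16, 32, 8), (35, 37, 6, 13, 9), (35, 37, 6, 2, 35), (35, 37, 6, 29, 1), (35, 37, 6, 36, 4), (35, 37, 6, 39, 21), (36, 7, 6, 13, 9), (36, 7, 6, 2, 35), (36, 7, 6, 29, 1), (36, 7, 6, 36, 4), (36, 7, 6, 39, 21)}
(U ⨝ T) ⋈ P (natural join on C): {(20, 4, 6, 13, 9, 33, 6), (20, 4, 6, 13, 9, 8, 9), (20, 4, 6, 29, 1, 38, 36), (20, 4, 6, 39, 21, 11, 10), (35, 37, 6, 13, 9, 33, 6), (35, 37, 6, 13, 9, 8, 9), (35, 37, 6, 29, 1, 38, 36), (35, 37, 6, 39, 21, 11, 10), (36, 7, 6, 13, 9, 33, 6), (36, 7, 6, 13, 9, 8, 9), (36, 7, 6, 29, 1, 38, 36), (36, 7, 6, 39, 21, 11, 10)}
Selection D <= 12: {(20, 4, 6, 13, 9, 33, 6), (20, 4, 6, 13, 9, 8, 9), (20, 4, 6, 29, 1, 38, 36), (20, 4, 6, 39, 21, 11, 10), (36, 7, 6, 13, 9, 33, 6), (36, 7, 6, 13, 9, 8, 9), (36, 7, 6, 29, 1, 38, 36), (36, 7, 6, 39, 21, 11, 10)}
π[C, B, D]: project onto (C, B, D) → {(1, 36, 4), (1, 36, 7), (21, 10, 4), (21, 10, 7), (9, 6, 4), (9, 6, 7), (9, 9, 4), (9, 9, 7)}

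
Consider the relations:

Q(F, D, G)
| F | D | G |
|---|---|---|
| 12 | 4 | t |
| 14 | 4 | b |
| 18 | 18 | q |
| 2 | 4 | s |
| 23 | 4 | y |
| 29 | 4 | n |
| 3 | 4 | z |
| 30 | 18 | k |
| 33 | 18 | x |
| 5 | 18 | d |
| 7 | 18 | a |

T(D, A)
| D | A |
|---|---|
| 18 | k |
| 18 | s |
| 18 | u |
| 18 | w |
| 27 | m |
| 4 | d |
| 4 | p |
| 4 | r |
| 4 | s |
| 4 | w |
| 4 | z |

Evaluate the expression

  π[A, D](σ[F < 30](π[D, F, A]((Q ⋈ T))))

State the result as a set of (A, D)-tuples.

{(d, 4), (k, 18), (p, 4), (r, 4), (s, 18), (s, 4), (u, 18), (w, 18), (w, 4), (z, 4)}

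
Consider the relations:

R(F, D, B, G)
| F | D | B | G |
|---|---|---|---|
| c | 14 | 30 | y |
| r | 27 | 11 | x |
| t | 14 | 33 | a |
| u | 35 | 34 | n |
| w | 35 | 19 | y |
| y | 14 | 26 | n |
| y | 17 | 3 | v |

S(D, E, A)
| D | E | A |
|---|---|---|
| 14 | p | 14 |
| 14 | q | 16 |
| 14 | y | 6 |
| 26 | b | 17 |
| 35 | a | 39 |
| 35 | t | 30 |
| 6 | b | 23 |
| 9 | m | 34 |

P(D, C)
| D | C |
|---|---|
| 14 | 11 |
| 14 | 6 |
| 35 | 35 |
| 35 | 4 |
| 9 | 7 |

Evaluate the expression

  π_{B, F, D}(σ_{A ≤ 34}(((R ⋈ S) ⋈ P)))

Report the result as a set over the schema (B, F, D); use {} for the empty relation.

{(19, w, 35), (26, y, 14), (30, c, 14), (33, t, 14), (34, u, 35)}

Natural join on D: {(c, 14, 30, y, p, 14), (c, 14, 30, y, q, 16), (c, 14, 30, y, y, 6), (t, 14, 33, a, p, 14), (t, 14, 33, a, q, 16), (t, 14, 33, a, y, 6), (u, 35, 34, n, a, 39), (u, 35, 34, n, t, 30), (w, 35, 19, y, a, 39), (w, 35, 19, y, t, 30), (y, 14, 26, n, p, 14), (y, 14, 26, n, q, 16), (y, 14, 26, n, y, 6)}
Natural join on D: {(c, 14, 30, y, p, 14, 11), (c, 14, 30, y, p, 14, 6), (c, 14, 30, y, q, 16, 11), (c, 14, 30, y, q, 16, 6), (c, 14, 30, y, y, 6, 11), (c, 14, 30, y, y, 6, 6), (t, 14, 33, a, p, 14, 11), (t, 14, 33, a, p, 14, 6), (t, 14, 33, a, q, 16, 11), (t, 14, 33, a, q, 16, 6), (t, 14, 33, a, y, 6, 11), (t, 14, 33, a, y, 6, 6), (u, 35, 34, n, a, 39, 35), (u, 35, 34, n, a, 39, 4), (u, 35, 34, n, t, 30, 35), (u, 35, 34, n, t, 30, 4), (w, 35, 19, y, a, 39, 35), (w, 35, 19, y, a, 39, 4), (w, 35, 19, y, t, 30, 35), (w, 35, 19, y, t, 30, 4), (y, 14, 26, n, p, 14, 11), (y, 14, 26, n, p, 14, 6), (y, 14, 26, n, q, 16, 11), (y, 14, 26, n, q, 16, 6), (y, 14, 26, n, y, 6, 11), (y, 14, 26, n, y, 6, 6)}
Filtering on A ≤ 34 leaves {(c, 14, 30, y, p, 14, 11), (c, 14, 30, y, p, 14, 6), (c, 14, 30, y, q, 16, 11), (c, 14, 30, y, q, 16, 6), (c, 14, 30, y, y, 6, 11), (c, 14, 30, y, y, 6, 6), (t, 14, 33, a, p, 14, 11), (t, 14, 33, a, p, 14, 6), (t, 14, 33, a, q, 16, 11), (t, 14, 33, a, q, 16, 6), (t, 14, 33, a, y, 6, 11), (t, 14, 33, a, y, 6, 6), (u, 35, 34, n, t, 30, 35), (u, 35, 34, n, t, 30, 4), (w, 35, 19, y, t, 30, 35), (w, 35, 19, y, t, 30, 4), (y, 14, 26, n, p, 14, 11), (y, 14, 26, n, p, 14, 6), (y, 14, 26, n, q, 16, 11), (y, 14, 26, n, q, 16, 6), (y, 14, 26, n, y, 6, 11), (y, 14, 26, n, y, 6, 6)}.
π_{B, F, D} gives {(19, w, 35), (26, y, 14), (30, c, 14), (33, t, 14), (34, u, 35)} (17 duplicate(s) eliminated).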